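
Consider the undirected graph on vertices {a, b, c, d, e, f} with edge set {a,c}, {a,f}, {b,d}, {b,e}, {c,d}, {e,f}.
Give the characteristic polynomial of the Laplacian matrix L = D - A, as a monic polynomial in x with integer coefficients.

Reading degrees in the order [a, b, c, d, e, f] gives [2, 2, 2, 2, 2, 2]; set D = diag(2, 2, 2, 2, 2, 2) and form L = D - A. Computing det(xI - L) by cofactor expansion (or equivalently via sum-over-permutations) gives x^6 - 12x^5 + 54x^4 - 112x^3 + 105x^2 - 36x. The coefficient of x^5 equals -trace(L) = -12, matching the sum of degrees. By the matrix-tree theorem the graph has (1/6) * product of the nonzero eigenvalues = 6 spanning trees.

x^6 - 12x^5 + 54x^4 - 112x^3 + 105x^2 - 36x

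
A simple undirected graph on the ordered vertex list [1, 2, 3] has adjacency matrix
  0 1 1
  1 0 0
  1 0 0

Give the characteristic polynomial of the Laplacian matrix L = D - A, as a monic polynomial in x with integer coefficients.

With the vertex order [1, 2, 3], the degrees are [2, 1, 1], giving D = diag(2, 1, 1) and L = D - A. The eigenvalues of L are [0, 1, 3]; the characteristic polynomial is the product of (x - lambda_i), which multiplies out to x^3 - 4x^2 + 3x. Since p(0) = det(-L) = 0, x divides p(x). The eigenvalues sum to 4, which equals trace(L) = 2|E|.

x^3 - 4x^2 + 3x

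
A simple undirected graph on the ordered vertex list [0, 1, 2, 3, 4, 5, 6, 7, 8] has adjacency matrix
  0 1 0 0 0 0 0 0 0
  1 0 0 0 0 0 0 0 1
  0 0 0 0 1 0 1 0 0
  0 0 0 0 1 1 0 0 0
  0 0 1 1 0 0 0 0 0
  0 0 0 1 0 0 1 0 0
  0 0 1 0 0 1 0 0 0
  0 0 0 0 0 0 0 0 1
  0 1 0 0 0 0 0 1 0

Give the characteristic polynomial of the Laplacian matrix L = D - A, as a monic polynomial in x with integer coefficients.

x^9 - 16x^8 + 105x^7 - 364x^6 + 715x^5 - 790x^4 + 450x^3 - 100x^2

With the vertex order [0, 1, 2, 3, 4, 5, 6, 7, 8], the degrees are [1, 2, 2, 2, 2, 2, 2, 1, 2], giving D = diag(1, 2, 2, 2, 2, 2, 2, 1, 2) and L = D - A. L has integer entries, so p(x) = det(xI - L) has integer coefficients. Expanding the determinant yields x^9 - 16x^8 + 105x^7 - 364x^6 + 715x^5 - 790x^4 + 450x^3 - 100x^2. Since p(0) = det(-L) = 0, x divides p(x).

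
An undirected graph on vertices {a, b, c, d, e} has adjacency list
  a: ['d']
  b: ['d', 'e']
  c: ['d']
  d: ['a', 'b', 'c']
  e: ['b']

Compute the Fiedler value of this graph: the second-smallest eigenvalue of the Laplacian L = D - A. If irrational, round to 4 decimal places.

0.5188

Each diagonal entry of L is the vertex degree and each off-diagonal entry is -1 where an edge is present, 0 otherwise; in the order [a, b, c, d, e] the diagonal is [1, 2, 1, 3, 1]. Computing the eigenvalues of L and sorting gives [0, 0.5188, 1, 2.3111, 4.1701]. The Fiedler value lambda_2 = 0.5188 is strictly positive, so the graph is connected. The largest eigenvalue, 4.1701, is at most the vertex count 5.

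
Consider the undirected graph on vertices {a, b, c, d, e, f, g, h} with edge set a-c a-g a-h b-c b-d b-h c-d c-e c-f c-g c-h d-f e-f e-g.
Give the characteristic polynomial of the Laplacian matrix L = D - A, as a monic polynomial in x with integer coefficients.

With the vertex order [a, b, c, d, e, f, g, h], the degrees are [3, 3, 7, 3, 3, 3, 3, 3], giving D = diag(3, 3, 7, 3, 3, 3, 3, 3) and L = D - A. L has integer entries, so p(x) = det(xI - L) has integer coefficients. Expanding the determinant yields x^8 - 28x^7 + 322x^6 - 1974x^5 + 6965x^4 - 14126x^3 + 15225x^2 - 6728x. Since p(0) = det(-L) = 0, x divides p(x).

x^8 - 28x^7 + 322x^6 - 1974x^5 + 6965x^4 - 14126x^3 + 15225x^2 - 6728x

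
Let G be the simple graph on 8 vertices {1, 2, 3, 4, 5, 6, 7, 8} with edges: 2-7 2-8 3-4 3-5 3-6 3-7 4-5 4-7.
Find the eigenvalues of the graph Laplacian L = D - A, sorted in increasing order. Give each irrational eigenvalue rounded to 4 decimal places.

[0, 0, 0.3862, 1.0568, 2, 3.0681, 4.3563, 5.1326]

Each diagonal entry of L is the vertex degree and each off-diagonal entry is -1 where an edge is present, 0 otherwise; in the order [1, 2, 3, 4, 5, 6, 7, 8] the diagonal is [0, 2, 4, 3, 2, 1, 3, 1]. The multiplicity of 0 as a Laplacian eigenvalue equals the number of connected components. The 2 zero eigenvalues correspond to the 2 connected components. The largest eigenvalue, 5.1326, is at most the vertex count 8.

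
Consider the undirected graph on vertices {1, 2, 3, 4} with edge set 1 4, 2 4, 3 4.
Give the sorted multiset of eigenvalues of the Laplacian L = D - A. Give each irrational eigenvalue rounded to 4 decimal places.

[0, 1, 1, 4]

Each diagonal entry of L is the vertex degree and each off-diagonal entry is -1 where an edge is present, 0 otherwise; in the order [1, 2, 3, 4] the diagonal is [1, 1, 1, 3]. L is symmetric positive semidefinite, so every eigenvalue is real and nonnegative. The single zero eigenvalue shows the graph is connected. By the matrix-tree theorem the graph has (1/4) * product of the nonzero eigenvalues = 1 spanning tree.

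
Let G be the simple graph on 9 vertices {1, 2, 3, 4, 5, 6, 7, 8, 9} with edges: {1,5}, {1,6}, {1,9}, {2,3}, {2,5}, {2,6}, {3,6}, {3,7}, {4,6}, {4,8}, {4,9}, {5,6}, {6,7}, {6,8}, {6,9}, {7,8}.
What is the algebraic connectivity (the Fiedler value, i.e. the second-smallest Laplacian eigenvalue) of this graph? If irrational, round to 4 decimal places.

1.5858

Reading degrees in the order [1, 2, 3, 4, 5, 6, 7, 8, 9] gives [3, 3, 3, 3, 3, 8, 3, 3, 3]; set D = diag(3, 3, 3, 3, 3, 8, 3, 3, 3) and form L = D - A. The sorted Laplacian eigenvalues are [0, 1.5858, 1.5858, 3, 3, 4.4142, 4.4142, 5, 9]; the algebraic connectivity is the second entry, 1.5858. There is one zero in the spectrum, matching the 1 component.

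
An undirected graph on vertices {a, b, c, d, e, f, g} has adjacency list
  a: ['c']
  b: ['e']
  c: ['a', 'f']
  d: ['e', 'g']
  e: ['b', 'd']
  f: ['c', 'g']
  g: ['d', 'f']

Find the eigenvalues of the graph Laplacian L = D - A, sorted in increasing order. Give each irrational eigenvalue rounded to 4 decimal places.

Each diagonal entry of L is the vertex degree and each off-diagonal entry is -1 where an edge is present, 0 otherwise; in the order [a, b, c, d, e, f, g] the diagonal is [1, 1, 2, 2, 2, 2, 2]. L is symmetric positive semidefinite, so every eigenvalue is real and nonnegative. By the matrix-tree theorem the graph has (1/7) * product of the nonzero eigenvalues = 1 spanning tree. The largest eigenvalue, 3.8019, is at most the vertex count 7.

[0, 0.1981, 0.7530, 1.5550, 2.4450, 3.2470, 3.8019]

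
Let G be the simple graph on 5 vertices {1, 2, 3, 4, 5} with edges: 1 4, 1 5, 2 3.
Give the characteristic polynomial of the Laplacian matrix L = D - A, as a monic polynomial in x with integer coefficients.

Each diagonal entry of L is the vertex degree and each off-diagonal entry is -1 where an edge is present, 0 otherwise; in the order [1, 2, 3, 4, 5] the diagonal is [2, 1, 1, 1, 1]. L has integer entries, so p(x) = det(xI - L) has integer coefficients. Expanding the determinant yields x^5 - 6x^4 + 11x^3 - 6x^2. The coefficient of x^4 equals -trace(L) = -6, matching the sum of degrees. The largest eigenvalue, 3, is at most the vertex count 5. There are 2 zeros in the spectrum, matching the 2 components.

x^5 - 6x^4 + 11x^3 - 6x^2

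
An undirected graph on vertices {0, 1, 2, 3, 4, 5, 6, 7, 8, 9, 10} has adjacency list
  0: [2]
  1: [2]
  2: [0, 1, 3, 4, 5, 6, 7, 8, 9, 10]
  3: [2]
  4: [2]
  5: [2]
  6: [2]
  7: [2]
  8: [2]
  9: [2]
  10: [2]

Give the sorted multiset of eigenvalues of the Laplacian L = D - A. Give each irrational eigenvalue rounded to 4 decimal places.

[0, 1, 1, 1, 1, 1, 1, 1, 1, 1, 11]

Each diagonal entry of L is the vertex degree and each off-diagonal entry is -1 where an edge is present, 0 otherwise; in the order [0, 1, 2, 3, 4, 5, 6, 7, 8, 9, 10] the diagonal is [1, 1, 10, 1, 1, 1, 1, 1, 1, 1, 1]. L is symmetric positive semidefinite, so every eigenvalue is real and nonnegative. The single zero eigenvalue shows the graph is connected. The eigenvalues sum to 20, which equals trace(L) = 2|E|.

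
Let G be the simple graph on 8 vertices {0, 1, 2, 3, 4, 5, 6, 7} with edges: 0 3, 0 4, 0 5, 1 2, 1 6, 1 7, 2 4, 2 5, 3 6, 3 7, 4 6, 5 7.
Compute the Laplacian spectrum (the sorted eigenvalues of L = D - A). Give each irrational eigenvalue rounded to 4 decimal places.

[0, 2, 2, 2, 4, 4, 4, 6]

Each diagonal entry of L is the vertex degree and each off-diagonal entry is -1 where an edge is present, 0 otherwise; in the order [0, 1, 2, 3, 4, 5, 6, 7] the diagonal is [3, 3, 3, 3, 3, 3, 3, 3]. The multiplicity of 0 as a Laplacian eigenvalue equals the number of connected components.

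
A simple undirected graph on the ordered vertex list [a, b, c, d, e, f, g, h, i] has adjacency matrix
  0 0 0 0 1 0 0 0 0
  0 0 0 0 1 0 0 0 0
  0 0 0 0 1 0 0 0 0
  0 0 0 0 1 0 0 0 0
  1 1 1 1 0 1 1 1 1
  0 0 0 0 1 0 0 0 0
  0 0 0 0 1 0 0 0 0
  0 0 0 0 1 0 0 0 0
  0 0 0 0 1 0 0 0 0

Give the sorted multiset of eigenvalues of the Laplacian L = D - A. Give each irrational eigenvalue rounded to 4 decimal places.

[0, 1, 1, 1, 1, 1, 1, 1, 9]

Reading degrees in the order [a, b, c, d, e, f, g, h, i] gives [1, 1, 1, 1, 8, 1, 1, 1, 1]; set D = diag(1, 1, 1, 1, 8, 1, 1, 1, 1) and form L = D - A. L is symmetric positive semidefinite, so every eigenvalue is real and nonnegative. The single zero eigenvalue shows the graph is connected. The largest eigenvalue, 9, is at most the vertex count 9.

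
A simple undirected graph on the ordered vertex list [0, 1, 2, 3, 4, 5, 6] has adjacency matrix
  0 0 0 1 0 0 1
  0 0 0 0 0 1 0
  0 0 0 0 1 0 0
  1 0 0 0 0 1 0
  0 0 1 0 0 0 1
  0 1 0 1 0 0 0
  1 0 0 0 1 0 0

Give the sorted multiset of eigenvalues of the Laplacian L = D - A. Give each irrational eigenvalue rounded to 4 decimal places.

With the vertex order [0, 1, 2, 3, 4, 5, 6], the degrees are [2, 1, 1, 2, 2, 2, 2], giving D = diag(2, 1, 1, 2, 2, 2, 2) and L = D - A. Since every row of L sums to 0, the all-ones vector is in the kernel and 0 is an eigenvalue. The largest eigenvalue, 3.8019, is at most the vertex count 7.

[0, 0.1981, 0.7530, 1.5550, 2.4450, 3.2470, 3.8019]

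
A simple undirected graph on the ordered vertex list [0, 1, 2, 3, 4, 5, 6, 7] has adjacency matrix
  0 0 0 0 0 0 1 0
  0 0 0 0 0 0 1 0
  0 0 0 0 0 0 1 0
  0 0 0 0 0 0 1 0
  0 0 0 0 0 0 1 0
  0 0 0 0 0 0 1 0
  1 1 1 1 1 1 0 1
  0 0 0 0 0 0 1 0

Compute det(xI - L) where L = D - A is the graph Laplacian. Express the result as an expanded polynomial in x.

Reading degrees in the order [0, 1, 2, 3, 4, 5, 6, 7] gives [1, 1, 1, 1, 1, 1, 7, 1]; set D = diag(1, 1, 1, 1, 1, 1, 7, 1) and form L = D - A. L has integer entries, so p(x) = det(xI - L) has integer coefficients. Expanding the determinant yields x^8 - 14x^7 + 63x^6 - 140x^5 + 175x^4 - 126x^3 + 49x^2 - 8x. The constant term is 0 because L is singular (the all-ones vector lies in its kernel). The eigenvalues sum to 14, which equals trace(L) = 2|E|.

x^8 - 14x^7 + 63x^6 - 140x^5 + 175x^4 - 126x^3 + 49x^2 - 8x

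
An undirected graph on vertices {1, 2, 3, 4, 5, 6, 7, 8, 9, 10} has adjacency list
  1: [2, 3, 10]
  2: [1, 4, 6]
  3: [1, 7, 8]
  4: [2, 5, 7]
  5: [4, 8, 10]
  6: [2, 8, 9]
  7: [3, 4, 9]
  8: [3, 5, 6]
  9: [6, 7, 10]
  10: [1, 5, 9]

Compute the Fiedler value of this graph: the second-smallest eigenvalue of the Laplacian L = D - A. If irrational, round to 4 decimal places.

With the vertex order [1, 2, 3, 4, 5, 6, 7, 8, 9, 10], the degrees are [3, 3, 3, 3, 3, 3, 3, 3, 3, 3], giving D = diag(3, 3, 3, 3, 3, 3, 3, 3, 3, 3) and L = D - A. The sorted Laplacian eigenvalues are [0, 2, 2, 2, 2, 2, 5, 5, 5, 5]; the algebraic connectivity is the second entry, 2. The eigenvalues sum to 30, which equals trace(L) = 2|E|. The largest eigenvalue, 5, is at most the vertex count 10.

2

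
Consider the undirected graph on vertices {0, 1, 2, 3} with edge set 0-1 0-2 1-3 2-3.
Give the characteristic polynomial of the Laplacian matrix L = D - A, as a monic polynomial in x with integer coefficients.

x^4 - 8x^3 + 20x^2 - 16x

With the vertex order [0, 1, 2, 3], the degrees are [2, 2, 2, 2], giving D = diag(2, 2, 2, 2) and L = D - A. The eigenvalues of L are [0, 2, 2, 4]; the characteristic polynomial is the product of (x - lambda_i), which multiplies out to x^4 - 8x^3 + 20x^2 - 16x. The coefficient of x^3 equals -trace(L) = -8, matching the sum of degrees. The largest eigenvalue, 4, is at most the vertex count 4. The eigenvalues sum to 8, which equals trace(L) = 2|E|.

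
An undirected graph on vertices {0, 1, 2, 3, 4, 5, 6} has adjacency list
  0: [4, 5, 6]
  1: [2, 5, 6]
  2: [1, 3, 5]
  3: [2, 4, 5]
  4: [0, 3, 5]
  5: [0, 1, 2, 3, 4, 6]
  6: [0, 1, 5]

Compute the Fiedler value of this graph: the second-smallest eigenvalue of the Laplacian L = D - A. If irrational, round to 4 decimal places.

Each diagonal entry of L is the vertex degree and each off-diagonal entry is -1 where an edge is present, 0 otherwise; in the order [0, 1, 2, 3, 4, 5, 6] the diagonal is [3, 3, 3, 3, 3, 6, 3]. The smallest Laplacian eigenvalue is always 0. The next one, lambda_2 = 2, measures how hard the graph is to disconnect: larger values mean better connectivity.

2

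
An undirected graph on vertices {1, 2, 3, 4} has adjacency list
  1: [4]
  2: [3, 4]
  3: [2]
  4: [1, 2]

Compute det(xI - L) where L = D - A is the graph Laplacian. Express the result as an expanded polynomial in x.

Reading degrees in the order [1, 2, 3, 4] gives [1, 2, 1, 2]; set D = diag(1, 2, 1, 2) and form L = D - A. L has integer entries, so p(x) = det(xI - L) has integer coefficients. Expanding the determinant yields x^4 - 6x^3 + 10x^2 - 4x. Since p(0) = det(-L) = 0, x divides p(x). By the matrix-tree theorem the graph has (1/4) * product of the nonzero eigenvalues = 1 spanning tree. The largest eigenvalue, 3.4142, is at most the vertex count 4.

x^4 - 6x^3 + 10x^2 - 4x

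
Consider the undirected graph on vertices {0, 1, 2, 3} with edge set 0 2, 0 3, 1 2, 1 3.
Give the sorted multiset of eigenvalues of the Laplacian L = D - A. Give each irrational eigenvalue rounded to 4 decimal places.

[0, 2, 2, 4]

Reading degrees in the order [0, 1, 2, 3] gives [2, 2, 2, 2]; set D = diag(2, 2, 2, 2) and form L = D - A. Since every row of L sums to 0, the all-ones vector is in the kernel and 0 is an eigenvalue. By the matrix-tree theorem the graph has (1/4) * product of the nonzero eigenvalues = 4 spanning trees. The eigenvalues sum to 8, which equals trace(L) = 2|E|.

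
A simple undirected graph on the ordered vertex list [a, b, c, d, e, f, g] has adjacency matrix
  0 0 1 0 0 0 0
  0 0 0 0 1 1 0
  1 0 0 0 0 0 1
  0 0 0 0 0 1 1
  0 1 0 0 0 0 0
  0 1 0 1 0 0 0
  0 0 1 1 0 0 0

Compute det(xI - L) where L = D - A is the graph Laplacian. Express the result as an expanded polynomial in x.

x^7 - 12x^6 + 55x^5 - 120x^4 + 126x^3 - 56x^2 + 7x

With the vertex order [a, b, c, d, e, f, g], the degrees are [1, 2, 2, 2, 1, 2, 2], giving D = diag(1, 2, 2, 2, 1, 2, 2) and L = D - A. L has integer entries, so p(x) = det(xI - L) has integer coefficients. Expanding the determinant yields x^7 - 12x^6 + 55x^5 - 120x^4 + 126x^3 - 56x^2 + 7x. The coefficient of x^6 equals -trace(L) = -12, matching the sum of degrees. The largest eigenvalue, 3.8019, is at most the vertex count 7.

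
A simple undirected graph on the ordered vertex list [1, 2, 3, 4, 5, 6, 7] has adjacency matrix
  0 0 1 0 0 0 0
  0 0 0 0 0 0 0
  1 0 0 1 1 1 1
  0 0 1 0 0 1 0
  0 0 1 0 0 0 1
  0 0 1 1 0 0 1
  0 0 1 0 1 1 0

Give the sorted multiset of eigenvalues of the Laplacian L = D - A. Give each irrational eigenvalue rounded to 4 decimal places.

[0, 0, 1, 1.5858, 3, 4.4142, 6]

Each diagonal entry of L is the vertex degree and each off-diagonal entry is -1 where an edge is present, 0 otherwise; in the order [1, 2, 3, 4, 5, 6, 7] the diagonal is [1, 0, 5, 2, 2, 3, 3]. Diagonalising L (or applying a numerical eigensolver to the 7x7 matrix) gives the spectrum above. The 2 zero eigenvalues correspond to the 2 connected components.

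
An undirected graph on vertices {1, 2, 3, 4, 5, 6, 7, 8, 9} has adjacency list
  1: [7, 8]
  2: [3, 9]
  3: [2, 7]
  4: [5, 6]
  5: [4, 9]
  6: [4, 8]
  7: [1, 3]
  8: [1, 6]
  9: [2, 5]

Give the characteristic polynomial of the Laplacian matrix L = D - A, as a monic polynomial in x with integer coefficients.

Reading degrees in the order [1, 2, 3, 4, 5, 6, 7, 8, 9] gives [2, 2, 2, 2, 2, 2, 2, 2, 2]; set D = diag(2, 2, 2, 2, 2, 2, 2, 2, 2) and form L = D - A. L has integer entries, so p(x) = det(xI - L) has integer coefficients. Expanding the determinant yields x^9 - 18x^8 + 135x^7 - 546x^6 + 1287x^5 - 1782x^4 + 1386x^3 - 540x^2 + 81x. Since p(0) = det(-L) = 0, x divides p(x). The eigenvalues sum to 18, which equals trace(L) = 2|E|.

x^9 - 18x^8 + 135x^7 - 546x^6 + 1287x^5 - 1782x^4 + 1386x^3 - 540x^2 + 81x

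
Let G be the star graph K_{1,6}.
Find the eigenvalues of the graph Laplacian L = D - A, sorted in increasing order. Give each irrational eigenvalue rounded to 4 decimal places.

[0, 1, 1, 1, 1, 1, 7]

The graph has 7 vertices and degree multiset [6, 1, 1, 1, 1, 1, 1]; D is the diagonal matrix of degrees and L = D - A. Diagonalising L (or applying a numerical eigensolver to the 7x7 matrix) gives the spectrum above. The single zero eigenvalue shows the graph is connected. By the matrix-tree theorem the graph has (1/7) * product of the nonzero eigenvalues = 1 spanning tree.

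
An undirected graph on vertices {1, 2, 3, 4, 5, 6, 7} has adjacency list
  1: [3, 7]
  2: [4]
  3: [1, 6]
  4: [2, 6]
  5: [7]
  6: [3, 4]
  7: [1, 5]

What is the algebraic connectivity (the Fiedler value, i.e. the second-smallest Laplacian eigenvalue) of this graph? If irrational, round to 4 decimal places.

With the vertex order [1, 2, 3, 4, 5, 6, 7], the degrees are [2, 1, 2, 2, 1, 2, 2], giving D = diag(2, 1, 2, 2, 1, 2, 2) and L = D - A. The sorted Laplacian eigenvalues are [0, 0.1981, 0.7530, 1.5550, 2.4450, 3.2470, 3.8019]; the algebraic connectivity is the second entry, 0.1981. By the matrix-tree theorem the graph has (1/7) * product of the nonzero eigenvalues = 1 spanning tree. The largest eigenvalue, 3.8019, is at most the vertex count 7.

0.1981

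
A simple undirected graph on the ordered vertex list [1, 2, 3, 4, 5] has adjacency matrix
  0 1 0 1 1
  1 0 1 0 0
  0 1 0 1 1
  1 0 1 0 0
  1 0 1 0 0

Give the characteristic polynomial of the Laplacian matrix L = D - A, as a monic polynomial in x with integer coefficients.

x^5 - 12x^4 + 51x^3 - 92x^2 + 60x

With the vertex order [1, 2, 3, 4, 5], the degrees are [3, 2, 3, 2, 2], giving D = diag(3, 2, 3, 2, 2) and L = D - A. L has integer entries, so p(x) = det(xI - L) has integer coefficients. Expanding the determinant yields x^5 - 12x^4 + 51x^3 - 92x^2 + 60x. The constant term is 0 because L is singular (the all-ones vector lies in its kernel). The largest eigenvalue, 5, is at most the vertex count 5. The eigenvalues sum to 12, which equals trace(L) = 2|E|.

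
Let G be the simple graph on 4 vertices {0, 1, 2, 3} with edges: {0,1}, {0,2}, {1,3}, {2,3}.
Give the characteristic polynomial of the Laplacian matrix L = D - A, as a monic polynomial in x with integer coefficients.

x^4 - 8x^3 + 20x^2 - 16x

With the vertex order [0, 1, 2, 3], the degrees are [2, 2, 2, 2], giving D = diag(2, 2, 2, 2) and L = D - A. The eigenvalues of L are [0, 2, 2, 4]; the characteristic polynomial is the product of (x - lambda_i), which multiplies out to x^4 - 8x^3 + 20x^2 - 16x. The coefficient of x^3 equals -trace(L) = -8, matching the sum of degrees. The eigenvalues sum to 8, which equals trace(L) = 2|E|. There is one zero in the spectrum, matching the 1 component.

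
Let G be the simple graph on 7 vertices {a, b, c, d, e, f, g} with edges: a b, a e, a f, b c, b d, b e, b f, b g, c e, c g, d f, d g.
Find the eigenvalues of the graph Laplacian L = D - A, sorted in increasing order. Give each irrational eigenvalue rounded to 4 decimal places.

Reading degrees in the order [a, b, c, d, e, f, g] gives [3, 6, 3, 3, 3, 3, 3]; set D = diag(3, 6, 3, 3, 3, 3, 3) and form L = D - A. Diagonalising L (or applying a numerical eigensolver to the 7x7 matrix) gives the spectrum above. There is one zero in the spectrum, matching the 1 component. By the matrix-tree theorem the graph has (1/7) * product of the nonzero eigenvalues = 320 spanning trees.

[0, 2, 2, 4, 4, 5, 7]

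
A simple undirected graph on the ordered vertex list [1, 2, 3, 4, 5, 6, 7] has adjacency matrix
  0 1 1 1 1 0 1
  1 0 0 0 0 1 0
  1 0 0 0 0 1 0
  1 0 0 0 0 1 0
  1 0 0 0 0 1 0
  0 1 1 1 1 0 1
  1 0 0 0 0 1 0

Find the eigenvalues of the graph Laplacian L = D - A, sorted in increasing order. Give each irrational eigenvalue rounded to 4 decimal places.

[0, 2, 2, 2, 2, 5, 7]

With the vertex order [1, 2, 3, 4, 5, 6, 7], the degrees are [5, 2, 2, 2, 2, 5, 2], giving D = diag(5, 2, 2, 2, 2, 5, 2) and L = D - A. Since every row of L sums to 0, the all-ones vector is in the kernel and 0 is an eigenvalue. The single zero eigenvalue shows the graph is connected. The largest eigenvalue, 7, is at most the vertex count 7.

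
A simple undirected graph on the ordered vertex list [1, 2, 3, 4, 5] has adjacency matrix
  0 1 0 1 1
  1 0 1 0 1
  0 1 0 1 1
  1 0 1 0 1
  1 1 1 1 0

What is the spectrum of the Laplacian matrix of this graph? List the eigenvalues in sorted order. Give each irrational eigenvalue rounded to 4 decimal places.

Each diagonal entry of L is the vertex degree and each off-diagonal entry is -1 where an edge is present, 0 otherwise; in the order [1, 2, 3, 4, 5] the diagonal is [3, 3, 3, 3, 4]. The multiplicity of 0 as a Laplacian eigenvalue equals the number of connected components. There is one zero in the spectrum, matching the 1 component.

[0, 3, 3, 5, 5]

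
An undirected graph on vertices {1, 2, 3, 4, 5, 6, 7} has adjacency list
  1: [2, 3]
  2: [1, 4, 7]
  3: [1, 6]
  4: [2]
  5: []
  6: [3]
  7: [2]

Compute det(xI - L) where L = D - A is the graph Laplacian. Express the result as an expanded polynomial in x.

x^7 - 10x^6 + 35x^5 - 52x^4 + 32x^3 - 6x^2

With the vertex order [1, 2, 3, 4, 5, 6, 7], the degrees are [2, 3, 2, 1, 0, 1, 1], giving D = diag(2, 3, 2, 1, 0, 1, 1) and L = D - A. Computing det(xI - L) by cofactor expansion (or equivalently via sum-over-permutations) gives x^7 - 10x^6 + 35x^5 - 52x^4 + 32x^3 - 6x^2. Since p(0) = det(-L) = 0, x divides p(x). There are 2 zeros in the spectrum, matching the 2 components. The largest eigenvalue, 4.2143, is at most the vertex count 7.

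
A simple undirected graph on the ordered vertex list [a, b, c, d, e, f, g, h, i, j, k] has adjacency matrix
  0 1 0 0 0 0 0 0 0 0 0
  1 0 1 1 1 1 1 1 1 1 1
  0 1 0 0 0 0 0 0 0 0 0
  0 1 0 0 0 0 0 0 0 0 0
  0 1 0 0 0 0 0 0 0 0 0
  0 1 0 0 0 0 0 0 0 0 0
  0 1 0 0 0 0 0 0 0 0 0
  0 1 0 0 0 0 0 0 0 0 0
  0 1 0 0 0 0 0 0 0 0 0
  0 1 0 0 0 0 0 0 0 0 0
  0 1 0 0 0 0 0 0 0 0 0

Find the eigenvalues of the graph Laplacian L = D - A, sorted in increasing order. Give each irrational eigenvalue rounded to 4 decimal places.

[0, 1, 1, 1, 1, 1, 1, 1, 1, 1, 11]

Each diagonal entry of L is the vertex degree and each off-diagonal entry is -1 where an edge is present, 0 otherwise; in the order [a, b, c, d, e, f, g, h, i, j, k] the diagonal is [1, 10, 1, 1, 1, 1, 1, 1, 1, 1, 1]. Since every row of L sums to 0, the all-ones vector is in the kernel and 0 is an eigenvalue. The single zero eigenvalue shows the graph is connected. The eigenvalues sum to 20, which equals trace(L) = 2|E|.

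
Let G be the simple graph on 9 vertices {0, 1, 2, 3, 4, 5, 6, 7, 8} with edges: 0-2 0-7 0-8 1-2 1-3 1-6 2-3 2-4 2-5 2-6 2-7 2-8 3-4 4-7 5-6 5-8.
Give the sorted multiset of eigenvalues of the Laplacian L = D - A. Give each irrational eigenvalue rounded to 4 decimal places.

[0, 1.5858, 1.5858, 3, 3, 4.4142, 4.4142, 5, 9]

With the vertex order [0, 1, 2, 3, 4, 5, 6, 7, 8], the degrees are [3, 3, 8, 3, 3, 3, 3, 3, 3], giving D = diag(3, 3, 8, 3, 3, 3, 3, 3, 3) and L = D - A. Diagonalising L (or applying a numerical eigensolver to the 9x9 matrix) gives the spectrum above. The single zero eigenvalue shows the graph is connected. The largest eigenvalue, 9, is at most the vertex count 9.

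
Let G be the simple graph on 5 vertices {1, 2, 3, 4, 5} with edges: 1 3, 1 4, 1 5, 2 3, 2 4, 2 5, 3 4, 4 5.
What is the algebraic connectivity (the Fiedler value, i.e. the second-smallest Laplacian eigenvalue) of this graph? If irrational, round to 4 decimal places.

With the vertex order [1, 2, 3, 4, 5], the degrees are [3, 3, 3, 4, 3], giving D = diag(3, 3, 3, 4, 3) and L = D - A. The sorted Laplacian eigenvalues are [0, 3, 3, 5, 5]; the algebraic connectivity is the second entry, 3.

3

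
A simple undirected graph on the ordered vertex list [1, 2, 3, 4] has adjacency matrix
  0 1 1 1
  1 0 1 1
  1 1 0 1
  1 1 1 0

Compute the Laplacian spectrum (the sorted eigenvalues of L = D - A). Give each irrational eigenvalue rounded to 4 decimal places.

[0, 4, 4, 4]

Reading degrees in the order [1, 2, 3, 4] gives [3, 3, 3, 3]; set D = diag(3, 3, 3, 3) and form L = D - A. Since every row of L sums to 0, the all-ones vector is in the kernel and 0 is an eigenvalue. The single zero eigenvalue shows the graph is connected. By the matrix-tree theorem the graph has (1/4) * product of the nonzero eigenvalues = 16 spanning trees. The largest eigenvalue, 4, is at most the vertex count 4.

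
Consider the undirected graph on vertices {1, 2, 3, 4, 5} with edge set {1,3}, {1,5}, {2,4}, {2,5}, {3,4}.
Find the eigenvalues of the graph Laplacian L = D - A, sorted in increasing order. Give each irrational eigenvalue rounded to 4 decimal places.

With the vertex order [1, 2, 3, 4, 5], the degrees are [2, 2, 2, 2, 2], giving D = diag(2, 2, 2, 2, 2) and L = D - A. L is symmetric positive semidefinite, so every eigenvalue is real and nonnegative. The single zero eigenvalue shows the graph is connected. There is one zero in the spectrum, matching the 1 component. The eigenvalues sum to 10, which equals trace(L) = 2|E|.

[0, 1.3820, 1.3820, 3.6180, 3.6180]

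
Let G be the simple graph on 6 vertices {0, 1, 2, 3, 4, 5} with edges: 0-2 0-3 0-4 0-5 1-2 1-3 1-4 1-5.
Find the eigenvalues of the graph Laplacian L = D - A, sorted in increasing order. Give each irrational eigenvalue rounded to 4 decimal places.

Each diagonal entry of L is the vertex degree and each off-diagonal entry is -1 where an edge is present, 0 otherwise; in the order [0, 1, 2, 3, 4, 5] the diagonal is [4, 4, 2, 2, 2, 2]. The multiplicity of 0 as a Laplacian eigenvalue equals the number of connected components. The eigenvalues sum to 16, which equals trace(L) = 2|E|.

[0, 2, 2, 2, 4, 6]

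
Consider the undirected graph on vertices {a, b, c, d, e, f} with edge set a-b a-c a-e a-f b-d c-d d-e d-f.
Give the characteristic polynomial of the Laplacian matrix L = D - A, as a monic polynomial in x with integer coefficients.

Each diagonal entry of L is the vertex degree and each off-diagonal entry is -1 where an edge is present, 0 otherwise; in the order [a, b, c, d, e, f] the diagonal is [4, 2, 2, 4, 2, 2]. The eigenvalues of L are [0, 2, 2, 2, 4, 6]; the characteristic polynomial is the product of (x - lambda_i), which multiplies out to x^6 - 16x^5 + 96x^4 - 272x^3 + 368x^2 - 192x. The constant term is 0 because L is singular (the all-ones vector lies in its kernel). The largest eigenvalue, 6, is at most the vertex count 6.

x^6 - 16x^5 + 96x^4 - 272x^3 + 368x^2 - 192x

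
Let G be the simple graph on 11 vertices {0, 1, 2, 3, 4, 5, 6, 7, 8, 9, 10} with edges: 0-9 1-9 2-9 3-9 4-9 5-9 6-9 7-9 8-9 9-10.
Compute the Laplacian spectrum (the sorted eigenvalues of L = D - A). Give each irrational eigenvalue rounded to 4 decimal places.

With the vertex order [0, 1, 2, 3, 4, 5, 6, 7, 8, 9, 10], the degrees are [1, 1, 1, 1, 1, 1, 1, 1, 1, 10, 1], giving D = diag(1, 1, 1, 1, 1, 1, 1, 1, 1, 10, 1) and L = D - A. The multiplicity of 0 as a Laplacian eigenvalue equals the number of connected components. The single zero eigenvalue shows the graph is connected. By the matrix-tree theorem the graph has (1/11) * product of the nonzero eigenvalues = 1 spanning tree.

[0, 1, 1, 1, 1, 1, 1, 1, 1, 1, 11]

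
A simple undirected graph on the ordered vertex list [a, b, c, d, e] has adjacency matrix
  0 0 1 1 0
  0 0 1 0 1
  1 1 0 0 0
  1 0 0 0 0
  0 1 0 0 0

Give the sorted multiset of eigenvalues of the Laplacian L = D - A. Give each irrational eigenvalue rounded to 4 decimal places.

With the vertex order [a, b, c, d, e], the degrees are [2, 2, 2, 1, 1], giving D = diag(2, 2, 2, 1, 1) and L = D - A. L is symmetric positive semidefinite, so every eigenvalue is real and nonnegative. There is one zero in the spectrum, matching the 1 component.

[0, 0.3820, 1.3820, 2.6180, 3.6180]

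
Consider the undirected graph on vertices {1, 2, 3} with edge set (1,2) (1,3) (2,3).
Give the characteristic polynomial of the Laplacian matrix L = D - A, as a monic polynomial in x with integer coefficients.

Each diagonal entry of L is the vertex degree and each off-diagonal entry is -1 where an edge is present, 0 otherwise; in the order [1, 2, 3] the diagonal is [2, 2, 2]. L has integer entries, so p(x) = det(xI - L) has integer coefficients. Expanding the determinant yields x^3 - 6x^2 + 9x. The coefficient of x^2 equals -trace(L) = -6, matching the sum of degrees. The largest eigenvalue, 3, is at most the vertex count 3. The eigenvalues sum to 6, which equals trace(L) = 2|E|.

x^3 - 6x^2 + 9x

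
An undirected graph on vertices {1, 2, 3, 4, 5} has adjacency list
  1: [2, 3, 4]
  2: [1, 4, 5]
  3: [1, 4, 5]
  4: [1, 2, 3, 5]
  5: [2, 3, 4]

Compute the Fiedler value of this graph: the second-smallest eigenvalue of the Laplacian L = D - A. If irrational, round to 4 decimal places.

3

Each diagonal entry of L is the vertex degree and each off-diagonal entry is -1 where an edge is present, 0 otherwise; in the order [1, 2, 3, 4, 5] the diagonal is [3, 3, 3, 4, 3]. The smallest Laplacian eigenvalue is always 0. The next one, lambda_2 = 3, measures how hard the graph is to disconnect: larger values mean better connectivity. The largest eigenvalue, 5, is at most the vertex count 5. There is one zero in the spectrum, matching the 1 component.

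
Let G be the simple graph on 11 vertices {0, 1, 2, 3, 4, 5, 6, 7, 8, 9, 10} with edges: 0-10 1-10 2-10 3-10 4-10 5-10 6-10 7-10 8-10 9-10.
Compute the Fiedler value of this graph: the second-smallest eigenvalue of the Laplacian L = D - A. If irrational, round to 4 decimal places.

Reading degrees in the order [0, 1, 2, 3, 4, 5, 6, 7, 8, 9, 10] gives [1, 1, 1, 1, 1, 1, 1, 1, 1, 1, 10]; set D = diag(1, 1, 1, 1, 1, 1, 1, 1, 1, 1, 10) and form L = D - A. Computing the eigenvalues of L and sorting gives [0, 1, 1, 1, 1, 1, 1, 1, 1, 1, 11]. The Fiedler value lambda_2 = 1 is strictly positive, so the graph is connected. The eigenvalues sum to 20, which equals trace(L) = 2|E|.

1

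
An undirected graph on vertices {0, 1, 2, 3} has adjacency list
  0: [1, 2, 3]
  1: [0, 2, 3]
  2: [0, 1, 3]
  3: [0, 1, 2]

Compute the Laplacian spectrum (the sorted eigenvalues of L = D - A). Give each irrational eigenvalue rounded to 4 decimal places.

Reading degrees in the order [0, 1, 2, 3] gives [3, 3, 3, 3]; set D = diag(3, 3, 3, 3) and form L = D - A. The multiplicity of 0 as a Laplacian eigenvalue equals the number of connected components. The single zero eigenvalue shows the graph is connected. There is one zero in the spectrum, matching the 1 component.

[0, 4, 4, 4]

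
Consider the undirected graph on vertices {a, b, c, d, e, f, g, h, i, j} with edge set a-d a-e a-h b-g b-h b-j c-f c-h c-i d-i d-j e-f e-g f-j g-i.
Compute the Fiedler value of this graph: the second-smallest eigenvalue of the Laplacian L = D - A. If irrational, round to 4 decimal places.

2

With the vertex order [a, b, c, d, e, f, g, h, i, j], the degrees are [3, 3, 3, 3, 3, 3, 3, 3, 3, 3], giving D = diag(3, 3, 3, 3, 3, 3, 3, 3, 3, 3) and L = D - A. The smallest Laplacian eigenvalue is always 0. The next one, lambda_2 = 2, measures how hard the graph is to disconnect: larger values mean better connectivity. By the matrix-tree theorem the graph has (1/10) * product of the nonzero eigenvalues = 2000 spanning trees. The eigenvalues sum to 30, which equals trace(L) = 2|E|.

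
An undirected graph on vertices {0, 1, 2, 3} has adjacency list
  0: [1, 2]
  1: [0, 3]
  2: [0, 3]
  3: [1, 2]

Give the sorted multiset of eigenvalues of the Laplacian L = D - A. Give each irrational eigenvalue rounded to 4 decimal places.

Each diagonal entry of L is the vertex degree and each off-diagonal entry is -1 where an edge is present, 0 otherwise; in the order [0, 1, 2, 3] the diagonal is [2, 2, 2, 2]. L is symmetric positive semidefinite, so every eigenvalue is real and nonnegative. The eigenvalues sum to 8, which equals trace(L) = 2|E|.

[0, 2, 2, 4]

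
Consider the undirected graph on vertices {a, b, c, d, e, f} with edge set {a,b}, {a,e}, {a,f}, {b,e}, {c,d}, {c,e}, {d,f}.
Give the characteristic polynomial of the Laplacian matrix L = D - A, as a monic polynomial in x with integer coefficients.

x^6 - 14x^5 + 74x^4 - 182x^3 + 205x^2 - 84x

With the vertex order [a, b, c, d, e, f], the degrees are [3, 2, 2, 2, 3, 2], giving D = diag(3, 2, 2, 2, 3, 2) and L = D - A. Computing det(xI - L) by cofactor expansion (or equivalently via sum-over-permutations) gives x^6 - 14x^5 + 74x^4 - 182x^3 + 205x^2 - 84x. Since p(0) = det(-L) = 0, x divides p(x). The largest eigenvalue, 4.4142, is at most the vertex count 6. The eigenvalues sum to 14, which equals trace(L) = 2|E|.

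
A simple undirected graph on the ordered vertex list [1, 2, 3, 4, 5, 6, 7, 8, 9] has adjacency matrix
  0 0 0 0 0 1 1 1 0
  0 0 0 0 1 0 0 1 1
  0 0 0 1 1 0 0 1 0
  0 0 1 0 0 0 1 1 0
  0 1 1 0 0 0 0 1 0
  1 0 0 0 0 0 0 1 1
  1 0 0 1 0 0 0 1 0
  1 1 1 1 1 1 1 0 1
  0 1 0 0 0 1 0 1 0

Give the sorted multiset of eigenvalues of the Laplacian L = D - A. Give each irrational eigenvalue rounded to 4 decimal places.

[0, 1.5858, 1.5858, 3, 3, 4.4142, 4.4142, 5, 9]

With the vertex order [1, 2, 3, 4, 5, 6, 7, 8, 9], the degrees are [3, 3, 3, 3, 3, 3, 3, 8, 3], giving D = diag(3, 3, 3, 3, 3, 3, 3, 8, 3) and L = D - A. Since every row of L sums to 0, the all-ones vector is in the kernel and 0 is an eigenvalue. The single zero eigenvalue shows the graph is connected. There is one zero in the spectrum, matching the 1 component. The largest eigenvalue, 9, is at most the vertex count 9.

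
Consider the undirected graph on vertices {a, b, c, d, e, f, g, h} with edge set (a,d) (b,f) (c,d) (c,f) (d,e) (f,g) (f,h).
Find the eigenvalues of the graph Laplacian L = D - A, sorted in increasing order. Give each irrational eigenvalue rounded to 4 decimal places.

[0, 0.2384, 1, 1, 1, 1.6367, 4, 5.1249]

Each diagonal entry of L is the vertex degree and each off-diagonal entry is -1 where an edge is present, 0 otherwise; in the order [a, b, c, d, e, f, g, h] the diagonal is [1, 1, 2, 3, 1, 4, 1, 1]. Diagonalising L (or applying a numerical eigensolver to the 8x8 matrix) gives the spectrum above. The largest eigenvalue, 5.1249, is at most the vertex count 8.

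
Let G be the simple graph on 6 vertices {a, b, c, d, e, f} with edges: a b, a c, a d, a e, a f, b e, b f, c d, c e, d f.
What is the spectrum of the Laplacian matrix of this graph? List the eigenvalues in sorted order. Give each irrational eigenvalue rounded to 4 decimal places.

Reading degrees in the order [a, b, c, d, e, f] gives [5, 3, 3, 3, 3, 3]; set D = diag(5, 3, 3, 3, 3, 3) and form L = D - A. L is symmetric positive semidefinite, so every eigenvalue is real and nonnegative. The single zero eigenvalue shows the graph is connected. The largest eigenvalue, 6, is at most the vertex count 6.

[0, 2.3820, 2.3820, 4.6180, 4.6180, 6]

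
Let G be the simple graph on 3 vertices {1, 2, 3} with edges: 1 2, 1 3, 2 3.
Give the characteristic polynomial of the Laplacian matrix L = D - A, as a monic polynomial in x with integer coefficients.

With the vertex order [1, 2, 3], the degrees are [2, 2, 2], giving D = diag(2, 2, 2) and L = D - A. Computing det(xI - L) by cofactor expansion (or equivalently via sum-over-permutations) gives x^3 - 6x^2 + 9x. The constant term is 0 because L is singular (the all-ones vector lies in its kernel). There is one zero in the spectrum, matching the 1 component. The largest eigenvalue, 3, is at most the vertex count 3.

x^3 - 6x^2 + 9x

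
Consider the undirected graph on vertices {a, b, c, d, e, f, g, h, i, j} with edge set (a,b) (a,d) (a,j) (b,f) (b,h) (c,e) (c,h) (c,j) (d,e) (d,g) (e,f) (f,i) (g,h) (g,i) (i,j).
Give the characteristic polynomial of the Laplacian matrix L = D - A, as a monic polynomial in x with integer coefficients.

Reading degrees in the order [a, b, c, d, e, f, g, h, i, j] gives [3, 3, 3, 3, 3, 3, 3, 3, 3, 3]; set D = diag(3, 3, 3, 3, 3, 3, 3, 3, 3, 3) and form L = D - A. Computing det(xI - L) by cofactor expansion (or equivalently via sum-over-permutations) gives x^10 - 30x^9 + 390x^8 - 2880x^7 + 13305x^6 - 39882x^5 + 77640x^4 - 94800x^3 + 66000x^2 - 20000x. The constant term is 0 because L is singular (the all-ones vector lies in its kernel). The eigenvalues sum to 30, which equals trace(L) = 2|E|.

x^10 - 30x^9 + 390x^8 - 2880x^7 + 13305x^6 - 39882x^5 + 77640x^4 - 94800x^3 + 66000x^2 - 20000x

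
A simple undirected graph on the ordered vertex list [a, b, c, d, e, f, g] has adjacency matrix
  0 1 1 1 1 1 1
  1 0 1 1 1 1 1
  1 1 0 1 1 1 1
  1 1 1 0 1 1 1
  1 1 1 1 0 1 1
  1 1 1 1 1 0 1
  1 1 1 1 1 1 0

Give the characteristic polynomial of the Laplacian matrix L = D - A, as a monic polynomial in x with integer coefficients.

Reading degrees in the order [a, b, c, d, e, f, g] gives [6, 6, 6, 6, 6, 6, 6]; set D = diag(6, 6, 6, 6, 6, 6, 6) and form L = D - A. Computing det(xI - L) by cofactor expansion (or equivalently via sum-over-permutations) gives x^7 - 42x^6 + 735x^5 - 6860x^4 + 36015x^3 - 100842x^2 + 117649x. Since p(0) = det(-L) = 0, x divides p(x).

x^7 - 42x^6 + 735x^5 - 6860x^4 + 36015x^3 - 100842x^2 + 117649x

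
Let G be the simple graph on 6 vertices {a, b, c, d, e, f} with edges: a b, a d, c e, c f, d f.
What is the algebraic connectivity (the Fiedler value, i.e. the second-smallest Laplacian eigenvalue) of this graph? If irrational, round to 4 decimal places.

Reading degrees in the order [a, b, c, d, e, f] gives [2, 1, 2, 2, 1, 2]; set D = diag(2, 1, 2, 2, 1, 2) and form L = D - A. Computing the eigenvalues of L and sorting gives [0, 0.2679, 1, 2, 3, 3.7321]. The Fiedler value lambda_2 = 0.2679 is strictly positive, so the graph is connected.

0.2679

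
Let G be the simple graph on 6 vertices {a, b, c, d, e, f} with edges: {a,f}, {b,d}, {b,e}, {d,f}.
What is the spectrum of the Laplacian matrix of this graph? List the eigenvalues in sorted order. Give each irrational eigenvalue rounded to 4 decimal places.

[0, 0, 0.3820, 1.3820, 2.6180, 3.6180]

With the vertex order [a, b, c, d, e, f], the degrees are [1, 2, 0, 2, 1, 2], giving D = diag(1, 2, 0, 2, 1, 2) and L = D - A. Diagonalising L (or applying a numerical eigensolver to the 6x6 matrix) gives the spectrum above. The 2 zero eigenvalues correspond to the 2 connected components.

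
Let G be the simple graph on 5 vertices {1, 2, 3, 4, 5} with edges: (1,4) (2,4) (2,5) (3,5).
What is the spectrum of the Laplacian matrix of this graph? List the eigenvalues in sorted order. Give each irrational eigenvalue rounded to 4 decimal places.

Each diagonal entry of L is the vertex degree and each off-diagonal entry is -1 where an edge is present, 0 otherwise; in the order [1, 2, 3, 4, 5] the diagonal is [1, 2, 1, 2, 2]. L is symmetric positive semidefinite, so every eigenvalue is real and nonnegative. The single zero eigenvalue shows the graph is connected. There is one zero in the spectrum, matching the 1 component.

[0, 0.3820, 1.3820, 2.6180, 3.6180]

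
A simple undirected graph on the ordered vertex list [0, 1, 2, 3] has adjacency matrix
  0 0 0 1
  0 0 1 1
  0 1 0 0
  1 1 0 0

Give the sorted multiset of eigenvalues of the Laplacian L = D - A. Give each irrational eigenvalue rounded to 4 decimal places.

[0, 0.5858, 2, 3.4142]

Reading degrees in the order [0, 1, 2, 3] gives [1, 2, 1, 2]; set D = diag(1, 2, 1, 2) and form L = D - A. The multiplicity of 0 as a Laplacian eigenvalue equals the number of connected components. The largest eigenvalue, 3.4142, is at most the vertex count 4. By the matrix-tree theorem the graph has (1/4) * product of the nonzero eigenvalues = 1 spanning tree.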